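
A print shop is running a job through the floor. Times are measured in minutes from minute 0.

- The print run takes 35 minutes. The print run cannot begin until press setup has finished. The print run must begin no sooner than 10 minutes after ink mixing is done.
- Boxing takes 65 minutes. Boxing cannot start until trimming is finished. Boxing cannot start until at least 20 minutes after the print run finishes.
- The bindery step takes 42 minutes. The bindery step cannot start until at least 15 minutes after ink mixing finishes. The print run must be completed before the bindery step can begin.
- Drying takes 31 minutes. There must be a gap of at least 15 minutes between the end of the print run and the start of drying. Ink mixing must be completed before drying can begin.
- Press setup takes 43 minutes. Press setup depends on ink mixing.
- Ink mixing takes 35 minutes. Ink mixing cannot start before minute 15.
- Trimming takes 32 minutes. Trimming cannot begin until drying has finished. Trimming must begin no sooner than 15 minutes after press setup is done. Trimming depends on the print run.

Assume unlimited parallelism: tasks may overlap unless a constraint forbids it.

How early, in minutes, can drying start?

After its own release at minute 15, ink mixing can start at minute 15 and finishes at minute 50.
After ink mixing (finishes minute 50), press setup can start at minute 50 and finishes at minute 93.
The print run has to wait for press setup (finishes minute 93); ink mixing (finishes minute 50, plus 10-minute gap → minute 60). The latest of these is minute 93, so the print run runs minute 93 to 93 + 35 = minute 128.
Drying waits on the print run (finishes minute 128, plus 15-minute gap → minute 143); ink mixing (finishes minute 50). The latest of these is minute 143, which is the earliest drying can start.

143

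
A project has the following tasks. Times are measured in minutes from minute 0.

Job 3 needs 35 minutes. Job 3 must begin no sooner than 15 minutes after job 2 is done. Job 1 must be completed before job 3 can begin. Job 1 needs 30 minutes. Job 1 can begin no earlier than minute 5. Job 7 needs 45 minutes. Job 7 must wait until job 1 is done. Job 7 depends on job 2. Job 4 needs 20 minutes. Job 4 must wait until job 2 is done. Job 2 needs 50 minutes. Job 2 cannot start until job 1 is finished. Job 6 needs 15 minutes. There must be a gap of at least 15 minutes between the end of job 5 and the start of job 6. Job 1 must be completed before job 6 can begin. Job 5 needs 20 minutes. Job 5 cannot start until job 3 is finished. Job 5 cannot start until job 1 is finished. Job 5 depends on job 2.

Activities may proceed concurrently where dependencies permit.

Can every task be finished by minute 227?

Job 1 waits on its own release at minute 5, so it starts at minute 5 and finishes at 5 + 30 = minute 35.
After job 1 (finishes minute 35), job 2 can start at minute 35 and finishes at minute 85.
Job 7 has to wait for job 1 (finishes minute 35); job 2 (finishes minute 85). The latest of these is minute 85, so job 7 runs minute 85 to 85 + 45 = minute 130.
Job 4 waits on job 2 (finishes minute 85), so it starts at minute 85 and finishes at 85 + 20 = minute 105.
Job 3 cannot start until job 2 (finishes minute 85, plus 15-minute gap → minute 100); job 1 (finishes minute 35). The controlling bound is minute 100, so job 3 finishes at 100 + 35 = minute 135.
For job 5: job 3 (finishes minute 135); job 1 (finishes minute 35); job 2 (finishes minute 85). Taking the maximum gives a start of minute 135, and it finishes at 135 + 20 = minute 155.
Job 6 needs all of job 5 (finishes minute 155, plus 15-minute gap → minute 170); job 1 (finishes minute 35). That puts its earliest start at minute 170; it finishes at 170 + 15 = minute 185.
Every task is finished by minute 185, which is no later than the deadline of 227, so the schedule is feasible.

Yes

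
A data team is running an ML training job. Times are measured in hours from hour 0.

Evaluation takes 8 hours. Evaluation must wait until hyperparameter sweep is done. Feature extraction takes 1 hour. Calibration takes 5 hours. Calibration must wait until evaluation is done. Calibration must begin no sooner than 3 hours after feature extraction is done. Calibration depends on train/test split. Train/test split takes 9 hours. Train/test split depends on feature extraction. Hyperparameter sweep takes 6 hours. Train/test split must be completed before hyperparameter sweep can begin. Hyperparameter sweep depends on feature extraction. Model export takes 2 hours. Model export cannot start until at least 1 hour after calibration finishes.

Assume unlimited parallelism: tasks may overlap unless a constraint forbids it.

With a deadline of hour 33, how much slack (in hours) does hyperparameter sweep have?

1

Feature extraction has no prerequisites, so it starts at hour 0 and finishes at hour 1.
Train/test split cannot begin until feature extraction (finishes hour 1). It runs from hour 1 to 1 + 9 = hour 10.
Hyperparameter sweep has to wait for train/test split (finishes hour 10); feature extraction (finishes hour 1). The latest of these is hour 10, so hyperparameter sweep runs hour 10 to 10 + 6 = hour 16.

Working backward from the deadline:
Model export has no dependents, so it just needs to finish by hour 33. Starting by 33 − 2 = hour 31 achieves that.
Since model export (must start by hour 31, minus 1-hour gap → hour 30) depends on it, calibration must finish by hour 30. Backing off its 5-hour duration gives a latest start of hour 25.
Evaluation must finish before calibration (must start by hour 25). With an 8-hour duration, evaluation must start by 25 − 8 = hour 17.
Hyperparameter sweep feeds into evaluation (must start by hour 17); so hyperparameter sweep must finish by hour 17 and therefore start by hour 11.
So hyperparameter sweep can start as early as hour 10 and as late as hour 11, giving 11 − 10 = 1 hour of slack.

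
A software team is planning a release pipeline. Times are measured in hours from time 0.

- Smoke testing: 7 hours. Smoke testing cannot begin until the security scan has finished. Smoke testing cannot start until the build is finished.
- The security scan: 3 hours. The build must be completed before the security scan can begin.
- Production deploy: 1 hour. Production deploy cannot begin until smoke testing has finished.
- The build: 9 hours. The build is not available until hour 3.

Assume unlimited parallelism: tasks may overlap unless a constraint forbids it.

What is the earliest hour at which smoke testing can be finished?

The build cannot begin until its own release at hour 3. It runs from hour 3 to 3 + 9 = hour 12.
The security scan cannot begin until the build (finishes hour 12). It runs from hour 12 to 12 + 3 = hour 15.
Smoke testing cannot start until the security scan (finishes hour 15); the build (finishes hour 12). The controlling bound is hour 15, so smoke testing finishes at 15 + 7 = hour 22.

22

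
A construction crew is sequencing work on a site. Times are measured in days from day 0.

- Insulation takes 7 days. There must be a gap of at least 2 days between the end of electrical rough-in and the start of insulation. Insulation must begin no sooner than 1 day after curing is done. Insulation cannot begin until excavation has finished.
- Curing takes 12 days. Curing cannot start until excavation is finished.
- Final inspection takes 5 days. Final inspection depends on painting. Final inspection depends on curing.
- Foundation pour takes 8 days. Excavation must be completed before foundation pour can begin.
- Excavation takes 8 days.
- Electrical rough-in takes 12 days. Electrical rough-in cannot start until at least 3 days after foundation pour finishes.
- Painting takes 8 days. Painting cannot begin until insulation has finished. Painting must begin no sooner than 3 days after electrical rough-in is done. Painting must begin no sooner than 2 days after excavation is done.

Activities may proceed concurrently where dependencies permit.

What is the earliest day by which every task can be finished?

53

Nothing blocks excavation, so it runs from day 0 to day 8.
Curing waits on excavation (finishes day 8), so it starts at day 8 and finishes at 8 + 12 = day 20.
Foundation pour cannot begin until excavation (finishes day 8). It runs from day 8 to 8 + 8 = day 16.
Electrical rough-in cannot begin until foundation pour (finishes day 16, plus 3-day gap → day 19). It runs from day 19 to 19 + 12 = day 31.
Insulation cannot start until electrical rough-in (finishes day 31, plus 2-day gap → day 33); curing (finishes day 20, plus 1-day gap → day 21); excavation (finishes day 8). The controlling bound is day 33, so insulation finishes at 33 + 7 = day 40.
Painting needs all of insulation (finishes day 40); electrical rough-in (finishes day 31, plus 3-day gap → day 34); excavation (finishes day 8, plus 2-day gap → day 10). That puts its earliest start at day 40; it finishes at 40 + 8 = day 48.
Final inspection needs all of painting (finishes day 48); curing (finishes day 20). That puts its earliest start at day 48; it finishes at 48 + 5 = day 53.
All tasks are finished once the last one completes. Finish times: Excavation at 8, Foundation pour at 16, Curing at 20, Electrical rough-in at 31, Insulation at 40, Painting at 48, Final inspection at 53. The latest is day 53.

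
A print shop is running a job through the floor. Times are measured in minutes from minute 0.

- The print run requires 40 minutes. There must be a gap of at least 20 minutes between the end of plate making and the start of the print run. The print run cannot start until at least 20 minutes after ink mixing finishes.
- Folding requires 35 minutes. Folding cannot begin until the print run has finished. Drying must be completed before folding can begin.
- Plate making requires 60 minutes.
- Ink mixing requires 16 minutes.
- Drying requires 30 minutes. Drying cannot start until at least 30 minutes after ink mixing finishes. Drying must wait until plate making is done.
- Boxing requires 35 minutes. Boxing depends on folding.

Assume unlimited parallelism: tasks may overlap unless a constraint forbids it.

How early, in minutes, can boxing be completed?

190

Nothing blocks ink mixing, so it runs from minute 0 to minute 16.
Plate making has no prerequisites, so it starts at minute 0 and finishes at minute 60.
Drying has to wait for ink mixing (finishes minute 16, plus 30-minute gap → minute 46); plate making (finishes minute 60). The latest of these is minute 60, so drying runs minute 60 to 60 + 30 = minute 90.
For the print run: plate making (finishes minute 60, plus 20-minute gap → minute 80); ink mixing (finishes minute 16, plus 20-minute gap → minute 36). Taking the maximum gives a start of minute 80, and it finishes at 80 + 40 = minute 120.
Folding needs all of the print run (finishes minute 120); drying (finishes minute 90). That puts its earliest start at minute 120; it finishes at 120 + 35 = minute 155.
Boxing cannot begin until folding (finishes minute 155). It runs from minute 155 to 155 + 35 = minute 190.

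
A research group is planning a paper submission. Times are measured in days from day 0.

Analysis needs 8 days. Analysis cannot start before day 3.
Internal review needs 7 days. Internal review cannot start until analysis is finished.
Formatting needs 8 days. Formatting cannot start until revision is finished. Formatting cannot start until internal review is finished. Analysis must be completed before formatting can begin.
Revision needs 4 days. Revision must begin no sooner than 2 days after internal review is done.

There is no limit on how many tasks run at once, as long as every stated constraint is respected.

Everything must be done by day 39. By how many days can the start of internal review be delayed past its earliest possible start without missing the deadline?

Analysis waits on its own release at day 3, so it starts at day 3 and finishes at 3 + 8 = day 11.
Internal review cannot begin until analysis (finishes day 11). It runs from day 11 to 11 + 7 = day 18.

Working backward from the deadline:
Formatting has no dependents, so it just needs to finish by day 39. Starting by 39 − 8 = day 31 achieves that.
Since formatting (must start by day 31) depends on it, revision must finish by day 31. Backing off its 4-day duration gives a latest start of day 27.
Internal review feeds revision (must start by day 27, minus 2-day gap → day 25); formatting (must start by day 31). Taking the minimum, internal review must finish by day 25 and start by 25 − 7 = day 18.
So internal review can start as early as day 11 and as late as day 18, giving 18 − 11 = 7 days of slack.

7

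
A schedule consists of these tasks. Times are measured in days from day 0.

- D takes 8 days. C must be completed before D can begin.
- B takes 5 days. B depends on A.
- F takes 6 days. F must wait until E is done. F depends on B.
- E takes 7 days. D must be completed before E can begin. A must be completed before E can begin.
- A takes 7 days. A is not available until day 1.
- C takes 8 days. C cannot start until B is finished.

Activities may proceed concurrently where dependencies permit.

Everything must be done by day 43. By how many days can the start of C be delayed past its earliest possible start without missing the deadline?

After its own release at day 1, A can start at day 1 and finishes at day 8.
After A (finishes day 8), B can start at day 8 and finishes at day 13.
C waits on B (finishes day 13), so it starts at day 13 and finishes at 13 + 8 = day 21.

Working backward from the deadline:
To finish by day 43, F (duration 6) must start no later than day 37.
E feeds into F (must start by day 37); so E must finish by day 37 and therefore start by day 30.
D has to be done before E (must start by day 30). That means finishing by day 30, i.e. starting by 30 − 8 = day 22.
Since D (must start by day 22) depends on it, C must finish by day 22. Backing off its 8-day duration gives a latest start of day 14.
So C can start as early as day 13 and as late as day 14, giving 14 − 13 = 1 day of slack.

1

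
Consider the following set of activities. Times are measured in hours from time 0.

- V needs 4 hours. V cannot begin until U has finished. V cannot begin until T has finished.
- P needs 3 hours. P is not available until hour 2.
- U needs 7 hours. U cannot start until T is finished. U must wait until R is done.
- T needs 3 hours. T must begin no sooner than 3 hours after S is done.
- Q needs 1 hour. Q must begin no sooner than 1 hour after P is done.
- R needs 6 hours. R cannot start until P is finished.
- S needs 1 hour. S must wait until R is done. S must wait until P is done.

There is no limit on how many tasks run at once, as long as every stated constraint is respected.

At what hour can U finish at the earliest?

P cannot begin until its own release at hour 2. It runs from hour 2 to 2 + 3 = hour 5.
R cannot begin until P (finishes hour 5). It runs from hour 5 to 5 + 6 = hour 11.
S has to wait for R (finishes hour 11); P (finishes hour 5). The latest of these is hour 11, so S runs hour 11 to 11 + 1 = hour 12.
T waits on S (finishes hour 12, plus 3-hour gap → hour 15), so it starts at hour 15 and finishes at 15 + 3 = hour 18.
U has to wait for T (finishes hour 18); R (finishes hour 11). The latest of these is hour 18, so U runs hour 18 to 18 + 7 = hour 25.

25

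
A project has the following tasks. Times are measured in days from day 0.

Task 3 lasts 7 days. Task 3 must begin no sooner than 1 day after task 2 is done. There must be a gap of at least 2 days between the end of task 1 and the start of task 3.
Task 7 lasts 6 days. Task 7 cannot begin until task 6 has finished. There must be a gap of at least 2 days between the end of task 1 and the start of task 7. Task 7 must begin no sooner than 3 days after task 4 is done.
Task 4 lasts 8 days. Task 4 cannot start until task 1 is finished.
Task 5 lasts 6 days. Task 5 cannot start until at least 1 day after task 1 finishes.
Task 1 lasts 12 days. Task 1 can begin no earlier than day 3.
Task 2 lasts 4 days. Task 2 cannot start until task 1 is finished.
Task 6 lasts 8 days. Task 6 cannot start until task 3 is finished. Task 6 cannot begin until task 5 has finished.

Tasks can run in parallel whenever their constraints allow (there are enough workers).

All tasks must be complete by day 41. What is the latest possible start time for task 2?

15

Task 7 has no dependents, so it just needs to finish by day 41. Starting by 41 − 6 = day 35 achieves that.
Task 6 feeds into task 7 (must start by day 35); so task 6 must finish by day 35 and therefore start by day 27.
Task 3 must finish before task 6 (must start by day 27). With a 7-day duration, task 3 must start by 27 − 7 = day 20.
Task 2 feeds into task 3 (must start by day 20, minus 1-day gap → day 19); so task 2 must finish by day 19 and therefore start by day 15.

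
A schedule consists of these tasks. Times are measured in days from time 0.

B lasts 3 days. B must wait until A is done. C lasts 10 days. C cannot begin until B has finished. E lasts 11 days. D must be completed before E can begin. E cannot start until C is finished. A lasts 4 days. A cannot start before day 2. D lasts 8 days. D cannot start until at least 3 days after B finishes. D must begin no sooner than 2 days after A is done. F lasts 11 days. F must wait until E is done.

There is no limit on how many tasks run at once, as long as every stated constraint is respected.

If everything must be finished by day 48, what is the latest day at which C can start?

To finish by day 48, F (duration 11) must start no later than day 37.
E feeds into F (must start by day 37); so E must finish by day 37 and therefore start by day 26.
C must finish before E (must start by day 26). With a 10-day duration, C must start by 26 − 10 = day 16.

16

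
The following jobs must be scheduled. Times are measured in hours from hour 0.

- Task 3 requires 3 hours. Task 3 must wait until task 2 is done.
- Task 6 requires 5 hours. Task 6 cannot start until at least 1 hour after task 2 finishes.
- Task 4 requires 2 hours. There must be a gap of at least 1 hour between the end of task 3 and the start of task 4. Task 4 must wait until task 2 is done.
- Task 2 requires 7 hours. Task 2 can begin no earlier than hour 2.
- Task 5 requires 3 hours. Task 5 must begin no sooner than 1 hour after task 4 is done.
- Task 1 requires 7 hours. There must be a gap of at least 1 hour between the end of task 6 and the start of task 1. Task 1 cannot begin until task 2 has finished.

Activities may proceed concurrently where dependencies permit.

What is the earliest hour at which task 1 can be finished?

Task 2 cannot begin until its own release at hour 2. It runs from hour 2 to 2 + 7 = hour 9.
Task 6 waits on task 2 (finishes hour 9, plus 1-hour gap → hour 10), so it starts at hour 10 and finishes at 10 + 5 = hour 15.
Task 1 cannot start until task 6 (finishes hour 15, plus 1-hour gap → hour 16); task 2 (finishes hour 9). The controlling bound is hour 16, so task 1 finishes at 16 + 7 = hour 23.

23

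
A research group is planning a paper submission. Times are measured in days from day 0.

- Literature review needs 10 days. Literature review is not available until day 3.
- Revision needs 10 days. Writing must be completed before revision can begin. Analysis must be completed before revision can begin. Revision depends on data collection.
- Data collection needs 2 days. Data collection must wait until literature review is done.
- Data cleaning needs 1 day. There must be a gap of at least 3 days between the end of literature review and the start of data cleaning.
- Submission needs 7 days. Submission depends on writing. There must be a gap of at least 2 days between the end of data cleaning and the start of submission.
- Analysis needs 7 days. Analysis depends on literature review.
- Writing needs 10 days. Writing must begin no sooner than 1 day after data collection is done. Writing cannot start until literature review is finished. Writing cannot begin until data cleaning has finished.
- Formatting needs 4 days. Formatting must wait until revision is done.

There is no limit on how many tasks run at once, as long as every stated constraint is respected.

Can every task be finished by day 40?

Literature review waits on its own release at day 3, so it starts at day 3 and finishes at 3 + 10 = day 13.
Analysis cannot begin until literature review (finishes day 13). It runs from day 13 to 13 + 7 = day 20.
Data cleaning waits on literature review (finishes day 13, plus 3-day gap → day 16), so it starts at day 16 and finishes at 16 + 1 = day 17.
After literature review (finishes day 13), data collection can start at day 13 and finishes at day 15.
For writing: data collection (finishes day 15, plus 1-day gap → day 16); literature review (finishes day 13); data cleaning (finishes day 17). Taking the maximum gives a start of day 17, and it finishes at 17 + 10 = day 27.
Submission cannot start until writing (finishes day 27); data cleaning (finishes day 17, plus 2-day gap → day 19). The controlling bound is day 27, so submission finishes at 27 + 7 = day 34.
Revision needs all of writing (finishes day 27); analysis (finishes day 20); data collection (finishes day 15). That puts its earliest start at day 27; it finishes at 27 + 10 = day 37.
Formatting waits on revision (finishes day 37), so it starts at day 37 and finishes at 37 + 4 = day 41.
The earliest everything can be done is day 41, which is after the deadline of 40, so it is not possible.

No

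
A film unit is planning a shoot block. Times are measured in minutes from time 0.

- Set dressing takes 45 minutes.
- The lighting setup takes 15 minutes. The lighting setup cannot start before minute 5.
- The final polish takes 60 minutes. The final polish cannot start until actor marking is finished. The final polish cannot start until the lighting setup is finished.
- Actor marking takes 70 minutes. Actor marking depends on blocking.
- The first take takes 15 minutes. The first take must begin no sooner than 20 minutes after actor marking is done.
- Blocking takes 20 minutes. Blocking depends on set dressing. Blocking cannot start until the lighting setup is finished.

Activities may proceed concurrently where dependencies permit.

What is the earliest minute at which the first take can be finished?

170

The lighting setup waits on its own release at minute 5, so it starts at minute 5 and finishes at 5 + 15 = minute 20.
Set dressing has no prerequisites, so it starts at minute 0 and finishes at minute 45.
For blocking: set dressing (finishes minute 45); the lighting setup (finishes minute 20). Taking the maximum gives a start of minute 45, and it finishes at 45 + 20 = minute 65.
Actor marking waits on blocking (finishes minute 65), so it starts at minute 65 and finishes at 65 + 70 = minute 135.
After actor marking (finishes minute 135, plus 20-minute gap → minute 155), the first take can start at minute 155 and finishes at minute 170.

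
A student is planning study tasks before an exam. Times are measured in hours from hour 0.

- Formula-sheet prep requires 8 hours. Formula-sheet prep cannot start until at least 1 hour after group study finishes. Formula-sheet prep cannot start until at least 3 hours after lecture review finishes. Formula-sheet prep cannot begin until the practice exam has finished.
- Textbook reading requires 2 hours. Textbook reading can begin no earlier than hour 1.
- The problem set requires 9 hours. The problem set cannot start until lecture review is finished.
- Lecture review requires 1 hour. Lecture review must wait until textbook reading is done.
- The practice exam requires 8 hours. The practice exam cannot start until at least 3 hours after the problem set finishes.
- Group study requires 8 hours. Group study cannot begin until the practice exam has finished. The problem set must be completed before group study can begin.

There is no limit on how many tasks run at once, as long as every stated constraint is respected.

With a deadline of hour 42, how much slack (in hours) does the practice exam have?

1

After its own release at hour 1, textbook reading can start at hour 1 and finishes at hour 3.
Lecture review waits on textbook reading (finishes hour 3), so it starts at hour 3 and finishes at 3 + 1 = hour 4.
After lecture review (finishes hour 4), the problem set can start at hour 4 and finishes at hour 13.
The practice exam waits on the problem set (finishes hour 13, plus 3-hour gap → hour 16), so it starts at hour 16 and finishes at 16 + 8 = hour 24.

Working backward from the deadline:
Formula-sheet prep must finish by hour 42; it takes 8 hours, so it must start by 42 − 8 = hour 34.
Group study has to be done before formula-sheet prep (must start by hour 34, minus 1-hour gap → hour 33). That means finishing by hour 33, i.e. starting by 33 − 8 = hour 25.
The practice exam feeds group study (must start by hour 25); formula-sheet prep (must start by hour 34). Taking the minimum, the practice exam must finish by hour 25 and start by 25 − 8 = hour 17.
So the practice exam can start as early as hour 16 and as late as hour 17, giving 17 − 16 = 1 hour of slack.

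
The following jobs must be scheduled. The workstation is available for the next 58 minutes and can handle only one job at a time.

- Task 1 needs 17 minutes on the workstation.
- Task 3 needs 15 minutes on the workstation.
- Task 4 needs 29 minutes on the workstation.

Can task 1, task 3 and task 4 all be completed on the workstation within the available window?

Running back to back, the jobs need 17 + 15 + 29 = 61 minutes on the workstation.
Since 61 > 58, they cannot all fit.

No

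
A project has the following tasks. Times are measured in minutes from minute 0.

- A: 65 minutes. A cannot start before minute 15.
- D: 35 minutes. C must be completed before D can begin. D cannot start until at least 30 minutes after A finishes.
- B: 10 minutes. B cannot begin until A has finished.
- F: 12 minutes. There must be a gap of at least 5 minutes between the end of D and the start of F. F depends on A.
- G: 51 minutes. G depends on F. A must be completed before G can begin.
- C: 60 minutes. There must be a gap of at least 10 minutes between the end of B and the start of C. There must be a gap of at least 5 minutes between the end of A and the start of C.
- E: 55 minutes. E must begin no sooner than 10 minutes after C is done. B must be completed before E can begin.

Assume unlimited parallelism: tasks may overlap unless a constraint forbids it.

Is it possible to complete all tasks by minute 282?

A waits on its own release at minute 15, so it starts at minute 15 and finishes at 15 + 65 = minute 80.
B cannot begin until A (finishes minute 80). It runs from minute 80 to 80 + 10 = minute 90.
C needs all of B (finishes minute 90, plus 10-minute gap → minute 100); A (finishes minute 80, plus 5-minute gap → minute 85). That puts its earliest start at minute 100; it finishes at 100 + 60 = minute 160.
For E: C (finishes minute 160, plus 10-minute gap → minute 170); B (finishes minute 90). Taking the maximum gives a start of minute 170, and it finishes at 170 + 55 = minute 225.
D needs all of C (finishes minute 160); A (finishes minute 80, plus 30-minute gap → minute 110). That puts its earliest start at minute 160; it finishes at 160 + 35 = minute 195.
F needs all of D (finishes minute 195, plus 5-minute gap → minute 200); A (finishes minute 80). That puts its earliest start at minute 200; it finishes at 200 + 12 = minute 212.
G has to wait for F (finishes minute 212); A (finishes minute 80). The latest of these is minute 212, so G runs minute 212 to 212 + 51 = minute 263.
Every task is finished by minute 263, which is no later than the deadline of 282, so the schedule is feasible.

Yes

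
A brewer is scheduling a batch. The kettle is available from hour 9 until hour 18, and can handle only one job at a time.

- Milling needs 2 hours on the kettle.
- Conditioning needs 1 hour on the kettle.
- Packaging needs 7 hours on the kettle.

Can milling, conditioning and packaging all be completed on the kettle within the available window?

The kettle window is 18 − 9 = 9 hours.
Running back to back, the jobs need 2 + 1 + 7 = 10 hours on the kettle.
Since 10 > 9, they cannot all fit.

No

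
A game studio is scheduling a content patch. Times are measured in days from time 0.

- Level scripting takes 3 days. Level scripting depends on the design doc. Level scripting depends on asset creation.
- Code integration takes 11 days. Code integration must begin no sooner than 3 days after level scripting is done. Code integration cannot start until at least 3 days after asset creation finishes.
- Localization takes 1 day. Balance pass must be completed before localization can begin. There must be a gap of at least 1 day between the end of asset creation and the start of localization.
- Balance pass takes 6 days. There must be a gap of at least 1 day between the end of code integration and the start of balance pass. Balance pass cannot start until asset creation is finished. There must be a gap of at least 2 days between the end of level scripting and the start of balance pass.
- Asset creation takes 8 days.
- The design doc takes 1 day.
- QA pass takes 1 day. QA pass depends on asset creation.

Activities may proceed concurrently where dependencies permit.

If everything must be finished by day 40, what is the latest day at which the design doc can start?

14

To finish by day 40, localization (duration 1) must start no later than day 39.
Balance pass feeds into localization (must start by day 39); so balance pass must finish by day 39 and therefore start by day 33.
Code integration must finish before balance pass (must start by day 33, minus 1-day gap → day 32). With an 11-day duration, code integration must start by 32 − 11 = day 21.
Level scripting must finish in time for code integration (must start by day 21, minus 3-day gap → day 18); balance pass (must start by day 33, minus 2-day gap → day 31). The tightest is day 18, so level scripting must start by 18 − 3 = day 15.
The design doc feeds into level scripting (must start by day 15); so the design doc must finish by day 15 and therefore start by day 14.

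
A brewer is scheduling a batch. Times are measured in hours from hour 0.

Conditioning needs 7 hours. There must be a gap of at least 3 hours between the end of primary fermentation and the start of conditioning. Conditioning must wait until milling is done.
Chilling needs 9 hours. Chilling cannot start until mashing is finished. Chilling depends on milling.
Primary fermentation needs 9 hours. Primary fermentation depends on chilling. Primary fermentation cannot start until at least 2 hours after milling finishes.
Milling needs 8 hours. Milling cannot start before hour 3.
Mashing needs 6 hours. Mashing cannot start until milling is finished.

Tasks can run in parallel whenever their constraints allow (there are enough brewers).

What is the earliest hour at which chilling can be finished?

Milling cannot begin until its own release at hour 3. It runs from hour 3 to 3 + 8 = hour 11.
Mashing waits on milling (finishes hour 11), so it starts at hour 11 and finishes at 11 + 6 = hour 17.
Chilling has to wait for mashing (finishes hour 17); milling (finishes hour 11). The latest of these is hour 17, so chilling runs hour 17 to 17 + 9 = hour 26.

26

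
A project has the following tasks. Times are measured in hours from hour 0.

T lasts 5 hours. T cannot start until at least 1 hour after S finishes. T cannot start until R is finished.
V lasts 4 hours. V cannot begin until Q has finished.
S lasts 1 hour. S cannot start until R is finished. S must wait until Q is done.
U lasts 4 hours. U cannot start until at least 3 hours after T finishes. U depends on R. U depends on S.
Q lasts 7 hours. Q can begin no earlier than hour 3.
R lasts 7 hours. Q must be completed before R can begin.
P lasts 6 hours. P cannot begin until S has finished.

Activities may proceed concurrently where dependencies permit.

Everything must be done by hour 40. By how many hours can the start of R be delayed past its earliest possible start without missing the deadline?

9

Q cannot begin until its own release at hour 3. It runs from hour 3 to 3 + 7 = hour 10.
R cannot begin until Q (finishes hour 10). It runs from hour 10 to 10 + 7 = hour 17.

Working backward from the deadline:
P must finish by hour 40; it takes 6 hours, so it must start by 40 − 6 = hour 34.
U has no dependents, so it just needs to finish by hour 40. Starting by 40 − 4 = hour 36 achieves that.
Since U (must start by hour 36, minus 3-hour gap → hour 33) depends on it, T must finish by hour 33. Backing off its 5-hour duration gives a latest start of hour 28.
S feeds P (must start by hour 34); T (must start by hour 28, minus 1-hour gap → hour 27); U (must start by hour 36). Taking the minimum, S must finish by hour 27 and start by 27 − 1 = hour 26.
R must finish in time for S (must start by hour 26); T (must start by hour 28); U (must start by hour 36). The tightest is hour 26, so R must start by 26 − 7 = hour 19.
So R can start as early as hour 10 and as late as hour 19, giving 19 − 10 = 9 hours of slack.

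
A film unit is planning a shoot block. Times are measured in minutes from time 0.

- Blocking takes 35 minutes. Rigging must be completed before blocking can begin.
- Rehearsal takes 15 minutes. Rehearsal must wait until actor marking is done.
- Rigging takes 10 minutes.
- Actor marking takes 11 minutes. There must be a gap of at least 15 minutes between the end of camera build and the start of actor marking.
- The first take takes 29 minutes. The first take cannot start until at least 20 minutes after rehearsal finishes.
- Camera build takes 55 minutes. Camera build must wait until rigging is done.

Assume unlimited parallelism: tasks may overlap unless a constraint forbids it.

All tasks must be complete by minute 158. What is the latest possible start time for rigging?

The first take has no dependents, so it just needs to finish by minute 158. Starting by 158 − 29 = minute 129 achieves that.
Rehearsal has to be done before the first take (must start by minute 129, minus 20-minute gap → minute 109). That means finishing by minute 109, i.e. starting by 109 − 15 = minute 94.
Actor marking must finish before rehearsal (must start by minute 94). With an 11-minute duration, actor marking must start by 94 − 11 = minute 83.
Camera build must finish before actor marking (must start by minute 83, minus 15-minute gap → minute 68). With a 55-minute duration, camera build must start by 68 − 55 = minute 13.
Blocking must finish by minute 158; it takes 35 minutes, so it must start by 158 − 35 = minute 123.
Rigging has several dependents: camera build (must start by minute 13); blocking (must start by minute 123). The earliest of those limits is minute 13, so rigging must start by 13 − 10 = minute 3.

3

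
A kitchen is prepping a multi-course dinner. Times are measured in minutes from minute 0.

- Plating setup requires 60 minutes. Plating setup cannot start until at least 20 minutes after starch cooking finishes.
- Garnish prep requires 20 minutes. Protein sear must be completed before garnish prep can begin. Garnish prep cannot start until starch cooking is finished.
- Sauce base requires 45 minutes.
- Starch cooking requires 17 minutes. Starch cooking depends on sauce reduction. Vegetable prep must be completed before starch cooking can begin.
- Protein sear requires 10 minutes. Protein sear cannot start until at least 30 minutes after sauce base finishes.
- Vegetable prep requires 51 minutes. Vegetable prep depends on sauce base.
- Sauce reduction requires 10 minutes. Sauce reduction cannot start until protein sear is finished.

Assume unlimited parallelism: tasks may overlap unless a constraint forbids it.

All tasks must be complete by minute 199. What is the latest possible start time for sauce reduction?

92

Nothing follows plating setup; the deadline of minute 199 is its only limit. It must start by 199 − 60 = minute 139.
To finish by minute 199, garnish prep (duration 20) must start no later than minute 179.
Starch cooking must finish in time for plating setup (must start by minute 139, minus 20-minute gap → minute 119); garnish prep (must start by minute 179). The tightest is minute 119, so starch cooking must start by 119 − 17 = minute 102.
Sauce reduction feeds into starch cooking (must start by minute 102); so sauce reduction must finish by minute 102 and therefore start by minute 92.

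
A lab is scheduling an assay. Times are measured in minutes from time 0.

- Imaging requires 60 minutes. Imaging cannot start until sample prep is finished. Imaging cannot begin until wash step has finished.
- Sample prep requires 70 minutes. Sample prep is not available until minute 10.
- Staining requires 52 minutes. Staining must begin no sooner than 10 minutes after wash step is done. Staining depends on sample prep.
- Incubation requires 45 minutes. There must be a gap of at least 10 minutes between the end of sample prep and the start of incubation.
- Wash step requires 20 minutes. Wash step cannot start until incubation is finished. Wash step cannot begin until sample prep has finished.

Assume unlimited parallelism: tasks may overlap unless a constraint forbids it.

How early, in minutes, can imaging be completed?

After its own release at minute 10, sample prep can start at minute 10 and finishes at minute 80.
Incubation cannot begin until sample prep (finishes minute 80, plus 10-minute gap → minute 90). It runs from minute 90 to 90 + 45 = minute 135.
Wash step cannot start until incubation (finishes minute 135); sample prep (finishes minute 80). The controlling bound is minute 135, so wash step finishes at 135 + 20 = minute 155.
For imaging: sample prep (finishes minute 80); wash step (finishes minute 155). Taking the maximum gives a start of minute 155, and it finishes at 155 + 60 = minute 215.

215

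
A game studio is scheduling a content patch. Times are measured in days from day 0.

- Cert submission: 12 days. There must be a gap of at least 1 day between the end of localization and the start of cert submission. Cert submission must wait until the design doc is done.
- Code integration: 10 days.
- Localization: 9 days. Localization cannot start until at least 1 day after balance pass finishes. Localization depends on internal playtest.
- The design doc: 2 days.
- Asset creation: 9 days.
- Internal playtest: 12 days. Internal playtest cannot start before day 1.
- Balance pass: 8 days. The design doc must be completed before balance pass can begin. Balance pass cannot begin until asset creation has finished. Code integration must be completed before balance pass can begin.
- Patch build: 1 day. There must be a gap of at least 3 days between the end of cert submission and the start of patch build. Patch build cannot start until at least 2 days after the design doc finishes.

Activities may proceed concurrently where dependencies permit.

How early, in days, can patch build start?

44

Internal playtest cannot begin until its own release at day 1. It runs from day 1 to 1 + 12 = day 13.
Code integration can start immediately at day 0; it finishes at day 10.
Asset creation can start immediately at day 0; it finishes at day 9.
The design doc has no prerequisites, so it starts at day 0 and finishes at day 2.
Balance pass needs all of the design doc (finishes day 2); asset creation (finishes day 9); code integration (finishes day 10). That puts its earliest start at day 10; it finishes at 10 + 8 = day 18.
Localization cannot start until balance pass (finishes day 18, plus 1-day gap → day 19); internal playtest (finishes day 13). The controlling bound is day 19, so localization finishes at 19 + 9 = day 28.
Cert submission needs all of localization (finishes day 28, plus 1-day gap → day 29); the design doc (finishes day 2). That puts its earliest start at day 29; it finishes at 29 + 12 = day 41.
Patch build waits on cert submission (finishes day 41, plus 3-day gap → day 44); the design doc (finishes day 2, plus 2-day gap → day 4). The latest of these is day 44, which is the earliest patch build can start.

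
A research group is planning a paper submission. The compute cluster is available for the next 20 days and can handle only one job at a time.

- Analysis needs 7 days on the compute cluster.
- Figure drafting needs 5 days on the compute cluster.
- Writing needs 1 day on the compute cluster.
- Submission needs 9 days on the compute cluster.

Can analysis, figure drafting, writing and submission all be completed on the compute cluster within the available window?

Running back to back, the jobs need 7 + 5 + 1 + 9 = 22 days on the compute cluster.
Since 22 > 20, they cannot all fit.

No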